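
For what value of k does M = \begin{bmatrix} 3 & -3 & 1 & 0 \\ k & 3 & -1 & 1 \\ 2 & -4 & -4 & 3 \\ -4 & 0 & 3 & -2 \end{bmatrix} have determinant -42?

Expanding along the column containing k, det(M) is linear in k: det(M) = (5)·k + (-67).
Set (5)·k + (-67) = -42  ⇒  (5)·k = 25  ⇒  k = 5.

5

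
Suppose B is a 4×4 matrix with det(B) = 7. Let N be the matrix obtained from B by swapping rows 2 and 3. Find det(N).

|N| = -7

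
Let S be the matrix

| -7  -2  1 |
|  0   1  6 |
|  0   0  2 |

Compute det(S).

S is upper triangular, so det(S) is the product of the diagonal entries:
det = (-7) · (1) · (2) = -14

The determinant is -14.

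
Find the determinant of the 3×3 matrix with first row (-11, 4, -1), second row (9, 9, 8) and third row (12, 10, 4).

Expand along row 1:
  + (-11) · |9 8; 10 4| = (-11)·(36 − 80) = 484
  − 4 · |9 8; 12 4| = −4·(36 − 96) = 240
  + (-1) · |9 9; 12 10| = (-1)·(90 − 108) = 18
Sum: (484) + (240) + (18) = 742

742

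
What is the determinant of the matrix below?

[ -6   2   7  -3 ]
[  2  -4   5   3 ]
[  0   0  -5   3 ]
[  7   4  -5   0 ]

The determinant is -1056.

Expand along row 3 (it has 2 zeros):
  + (-5) · M_33   where M_33 = det([-6 2 -3; 2 -4 3; 7 4 0]) = 6
  − (3) · M_34   where M_34 = det([-6 2 7; 2 -4 5; 7 4 -5]) = 342
det = (+1)·(-5)·(6) + (-1)·(3)·(342) = -1056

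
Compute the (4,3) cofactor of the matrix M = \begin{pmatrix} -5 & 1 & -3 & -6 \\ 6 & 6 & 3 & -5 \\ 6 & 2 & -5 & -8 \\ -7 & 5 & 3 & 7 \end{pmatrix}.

The cofactor is -352.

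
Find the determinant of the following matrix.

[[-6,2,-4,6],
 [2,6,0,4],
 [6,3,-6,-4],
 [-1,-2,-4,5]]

Expand along row 2 (it has 1 zero):
  − (2) · M_21   where M_21 = det([2 -4 6; 3 -6 -4; -2 -4 5]) = -208
  + (6) · M_22   where M_22 = det([-6 -4 6; 6 -6 -4; -1 -4 5]) = 200
  + (4) · M_24   where M_24 = det([-6 2 -4; 6 3 -6; -1 -2 -4]) = 240
det = (-1)·(2)·(-208) + (+1)·(6)·(200) + (+1)·(4)·(240) = 2576

2576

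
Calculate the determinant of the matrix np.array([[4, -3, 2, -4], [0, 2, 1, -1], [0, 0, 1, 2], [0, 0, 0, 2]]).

The matrix is upper triangular, so the determinant is the product of the diagonal entries:
det = (4) · (2) · (1) · (2) = 16

16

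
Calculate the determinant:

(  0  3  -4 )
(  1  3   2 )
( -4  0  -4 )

Expand along row 1:
  − 3 · |1 2; -4 -4| = −3·(-4 − (-8)) = -12
  + (-4) · |1 3; -4 0| = (-4)·(0 − (-12)) = -48
Sum: (-12) + (-48) = -60

The determinant is -60.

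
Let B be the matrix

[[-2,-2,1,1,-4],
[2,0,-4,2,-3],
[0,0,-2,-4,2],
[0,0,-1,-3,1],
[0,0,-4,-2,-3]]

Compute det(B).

-56

B is block upper-triangular with a 2×2 block and a 3×3 block on the diagonal, so its determinant equals the product of the determinants of the diagonal blocks.
det of the 2×2 block = 4
det of the 3×3 block = -14
det = (4)·(-14) = -56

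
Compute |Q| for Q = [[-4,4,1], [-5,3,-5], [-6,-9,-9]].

291

Expand along row 1:
  + (-4) · |3 -5; -9 -9| = (-4)·(-27 − 45) = 288
  − 4 · |-5 -5; -6 -9| = −4·(45 − 30) = -60
  + 1 · |-5 3; -6 -9| = 1·(45 − (-18)) = 63
Sum: (288) + (-60) + (63) = 291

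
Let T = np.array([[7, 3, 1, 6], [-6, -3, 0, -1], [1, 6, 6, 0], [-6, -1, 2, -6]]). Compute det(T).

Expand along row 2 (it has 1 zero):
  − (-6) · M_21   where M_21 = det([3 1 6; 6 6 0; -1 2 -6]) = 36
  + (-3) · M_22   where M_22 = det([7 1 6; 1 6 0; -6 2 -6]) = -18
  + (-1) · M_24   where M_24 = det([7 3 1; 1 6 6; -6 -1 2]) = 47
det = (-1)·(-6)·(36) + (+1)·(-3)·(-18) + (+1)·(-1)·(47) = 223

det(T) = 223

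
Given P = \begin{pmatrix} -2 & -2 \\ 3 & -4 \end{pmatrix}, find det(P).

det(P) = (-2)·(-4) − (-2)·3 = 8 − (-6) = 14

det(P) = 14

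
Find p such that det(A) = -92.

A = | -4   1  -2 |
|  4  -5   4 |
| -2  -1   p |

Expanding along the row containing p, det(A) is linear in p: det(A) = (16)·p + (4).
Set (16)·p + (4) = -92  ⇒  (16)·p = -96  ⇒  p = -6.

p = -6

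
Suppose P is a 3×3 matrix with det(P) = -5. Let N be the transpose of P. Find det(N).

-5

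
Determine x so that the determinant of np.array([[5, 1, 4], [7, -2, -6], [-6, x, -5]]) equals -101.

Expanding along the row containing x, det(M) is linear in x: det(M) = (58)·x + (73).
Set (58)·x + (73) = -101  ⇒  (58)·x = -174  ⇒  x = -3.

-3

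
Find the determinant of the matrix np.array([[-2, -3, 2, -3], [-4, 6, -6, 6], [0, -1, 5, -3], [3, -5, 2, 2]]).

-560

Expand along row 3 (it has 1 zero):
  − (-1) · M_32   where M_32 = det([-2 2 -3; -4 -6 6; 3 2 2]) = 70
  + (5) · M_33   where M_33 = det([-2 -3 -3; -4 6 6; 3 -5 2]) = -168
  − (-3) · M_34   where M_34 = det([-2 -3 2; -4 6 -6; 3 -5 2]) = 70
det = (-1)·(-1)·(70) + (+1)·(5)·(-168) + (-1)·(-3)·(70) = -560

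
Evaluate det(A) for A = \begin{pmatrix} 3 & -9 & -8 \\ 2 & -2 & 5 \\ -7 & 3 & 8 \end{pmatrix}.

430

Expand along column 1:
  + 3 · |-2 5; 3 8| = 3·(-16 − 15) = -93
  − 2 · |-9 -8; 3 8| = −2·(-72 − (-24)) = 96
  + (-7) · |-9 -8; -2 5| = (-7)·(-45 − 16) = 427
Sum: (-93) + (96) + (427) = 430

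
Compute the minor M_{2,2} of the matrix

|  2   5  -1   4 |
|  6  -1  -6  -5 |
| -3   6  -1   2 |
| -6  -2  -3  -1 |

Delete row 2 and column 2; the remaining 3×3 submatrix is [2 -1 4; -3 -1 2; -6 -3 -1].
Its determinant is 41.

41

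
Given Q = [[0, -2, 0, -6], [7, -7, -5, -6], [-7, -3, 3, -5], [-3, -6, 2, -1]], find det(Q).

-618

Expand along row 1 (it has 2 zeros):
  − (-2) · M_12   where M_12 = det([7 -5 -6; -7 3 -5; -3 2 -1]) = 39
  − (-6) · M_14   where M_14 = det([7 -7 -5; -7 -3 3; -3 -6 2]) = -116
det = (-1)·(-2)·(39) + (-1)·(-6)·(-116) = -618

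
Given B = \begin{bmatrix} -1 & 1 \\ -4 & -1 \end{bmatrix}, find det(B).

The determinant is 5.

det(B) = (-1)·(-1) − 1·(-4) = 1 − (-4) = 5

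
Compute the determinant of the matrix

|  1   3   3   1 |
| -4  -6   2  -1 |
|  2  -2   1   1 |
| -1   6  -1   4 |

Expand along row 1:
  + (1) · M_11   where M_11 = det([-6 2 -1; -2 1 1; 6 -1 4]) = 2
  − (3) · M_12   where M_12 = det([-4 2 -1; 2 1 1; -1 -1 4]) = -37
  + (3) · M_13   where M_13 = det([-4 -6 -1; 2 -2 1; -1 6 4]) = 100
  − (1) · M_14   where M_14 = det([-4 -6 2; 2 -2 1; -1 6 -1]) = 30
det = (+1)·(1)·(2) + (-1)·(3)·(-37) + (+1)·(3)·(100) + (-1)·(1)·(30) = 383

The determinant is 383.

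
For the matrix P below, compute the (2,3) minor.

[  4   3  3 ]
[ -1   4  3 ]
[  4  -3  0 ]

Delete row 2 and column 3; the remaining 2×2 submatrix is [4 3; 4 -3].
Its determinant is 4·(-3) − 3·4 = -24.

-24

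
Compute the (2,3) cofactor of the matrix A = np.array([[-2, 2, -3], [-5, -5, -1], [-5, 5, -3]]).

0

Delete row 2 and column 3; the remaining 2×2 submatrix is [-2 2; -5 5].
Its determinant is (-2)·5 − 2·(-5) = 0.
The cofactor carries sign (−1)^(2+3) = −1, so C_{2,3} = −(0) = 0.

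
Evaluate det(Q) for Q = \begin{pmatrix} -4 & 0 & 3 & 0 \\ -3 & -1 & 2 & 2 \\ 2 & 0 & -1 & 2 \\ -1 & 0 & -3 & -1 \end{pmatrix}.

Expand along column 2 (it has 3 zeros):
  + (-1) · M_22   where M_22 = det([-4 3 0; 2 -1 2; -1 -3 -1]) = -28
det = (+1)·(-1)·(-28) = 28

The determinant is 28.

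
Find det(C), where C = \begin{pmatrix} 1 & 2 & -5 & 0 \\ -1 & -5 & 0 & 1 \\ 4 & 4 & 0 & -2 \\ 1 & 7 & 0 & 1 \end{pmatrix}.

Expand along column 3 (it has 3 zeros):
  + (-5) · M_13   where M_13 = det([-1 -5 1; 4 4 -2; 1 7 1]) = 36
det = (+1)·(-5)·(36) = -180

-180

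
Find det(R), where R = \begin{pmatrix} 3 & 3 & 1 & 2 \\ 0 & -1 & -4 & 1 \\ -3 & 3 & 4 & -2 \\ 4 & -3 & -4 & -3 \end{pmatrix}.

|R| = -314

Expand along row 2 (it has 1 zero):
  + (-1) · M_22   where M_22 = det([3 1 2; -3 4 -2; 4 -4 -3]) = -85
  − (-4) · M_23   where M_23 = det([3 3 2; -3 3 -2; 4 -3 -3]) = -102
  + (1) · M_24   where M_24 = det([3 3 1; -3 3 4; 4 -3 -4]) = 9
det = (+1)·(-1)·(-85) + (-1)·(-4)·(-102) + (+1)·(1)·(9) = -314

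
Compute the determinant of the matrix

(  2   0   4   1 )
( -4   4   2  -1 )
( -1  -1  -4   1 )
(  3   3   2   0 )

Expand along row 1 (it has 1 zero):
  + (2) · M_11   where M_11 = det([4 2 -1; -1 -4 1; 3 2 0]) = -12
  + (4) · M_13   where M_13 = det([-4 4 -1; -1 -1 1; 3 3 0]) = 24
  − (1) · M_14   where M_14 = det([-4 4 2; -1 -1 -4; 3 3 2]) = -80
det = (+1)·(2)·(-12) + (+1)·(4)·(24) + (-1)·(1)·(-80) = 152

152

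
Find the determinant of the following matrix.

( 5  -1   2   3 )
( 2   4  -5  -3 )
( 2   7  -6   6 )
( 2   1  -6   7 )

1757

Expand along row 1:
  + (5) · M_11   where M_11 = det([4 -5 -3; 7 -6 6; 1 -6 7]) = 299
  − (-1) · M_12   where M_12 = det([2 -5 -3; 2 -6 6; 2 -6 7]) = -2
  + (2) · M_13   where M_13 = det([2 4 -3; 2 7 6; 2 1 7]) = 114
  − (3) · M_14   where M_14 = det([2 4 -5; 2 7 -6; 2 1 -6]) = -12
det = (+1)·(5)·(299) + (-1)·(-1)·(-2) + (+1)·(2)·(114) + (-1)·(3)·(-12) = 1757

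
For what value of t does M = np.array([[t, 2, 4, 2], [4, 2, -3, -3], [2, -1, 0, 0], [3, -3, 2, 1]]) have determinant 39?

t = 3

Expanding along the column containing t, det(M) is linear in t: det(M) = (3)·t + (30).
Set (3)·t + (30) = 39  ⇒  (3)·t = 9  ⇒  t = 3.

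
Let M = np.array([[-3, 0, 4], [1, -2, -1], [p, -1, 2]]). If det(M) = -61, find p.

Expanding along the column containing p, det(M) is linear in p: det(M) = (8)·p + (11).
Set (8)·p + (11) = -61  ⇒  (8)·p = -72  ⇒  p = -9.

p = -9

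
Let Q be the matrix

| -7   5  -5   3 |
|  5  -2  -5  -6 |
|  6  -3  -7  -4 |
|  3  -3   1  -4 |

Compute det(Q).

|Q| = -337

Expand along row 1:
  + (-7) · M_11   where M_11 = det([-2 -5 -6; -3 -7 -4; -3 1 -4]) = 80
  − (5) · M_12   where M_12 = det([5 -5 -6; 6 -7 -4; 3 1 -4]) = -62
  + (-5) · M_13   where M_13 = det([5 -2 -6; 6 -3 -4; 3 -3 -4]) = 30
  − (3) · M_14   where M_14 = det([5 -2 -5; 6 -3 -7; 3 -3 1]) = -21
det = (+1)·(-7)·(80) + (-1)·(5)·(-62) + (+1)·(-5)·(30) + (-1)·(3)·(-21) = -337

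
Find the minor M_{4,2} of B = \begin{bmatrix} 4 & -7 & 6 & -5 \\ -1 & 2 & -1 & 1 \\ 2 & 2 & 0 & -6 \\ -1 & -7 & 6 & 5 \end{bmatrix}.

-10

Delete row 4 and column 2; the remaining 3×3 submatrix is [4 6 -5; -1 -1 1; 2 0 -6].
Its determinant is -10.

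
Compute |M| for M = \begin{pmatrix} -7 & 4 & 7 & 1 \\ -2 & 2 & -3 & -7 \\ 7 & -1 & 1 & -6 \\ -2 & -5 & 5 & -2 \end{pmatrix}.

Expand along row 1:
  + (-7) · M_11   where M_11 = det([2 -3 -7; -1 1 -6; -5 5 -2]) = -28
  − (4) · M_12   where M_12 = det([-2 -3 -7; 7 1 -6; -2 5 -2]) = -393
  + (7) · M_13   where M_13 = det([-2 2 -7; 7 -1 -6; -2 -5 -2]) = 367
  − (1) · M_14   where M_14 = det([-2 2 -3; 7 -1 1; -2 -5 5]) = 37
det = (+1)·(-7)·(-28) + (-1)·(4)·(-393) + (+1)·(7)·(367) + (-1)·(1)·(37) = 4300

|M| = 4300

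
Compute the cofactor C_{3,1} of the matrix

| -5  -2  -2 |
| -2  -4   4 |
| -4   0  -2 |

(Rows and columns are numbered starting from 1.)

-16

Delete row 3 and column 1; the remaining 2×2 submatrix is [-2 -2; -4 4].
Its determinant is (-2)·4 − (-2)·(-4) = -16.
The cofactor carries sign (−1)^(3+1) = +1, so C_{3,1} = +(-16) = -16.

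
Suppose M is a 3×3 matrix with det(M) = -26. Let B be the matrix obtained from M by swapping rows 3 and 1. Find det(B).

Swapping two rows multiplies the determinant by −1.
det(B) = (-1)·(-26) = 26

det(B) = 26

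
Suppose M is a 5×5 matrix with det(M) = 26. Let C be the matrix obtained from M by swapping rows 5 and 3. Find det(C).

Swapping two rows multiplies the determinant by −1.
det(C) = (-1)·(26) = -26

det(C) = -26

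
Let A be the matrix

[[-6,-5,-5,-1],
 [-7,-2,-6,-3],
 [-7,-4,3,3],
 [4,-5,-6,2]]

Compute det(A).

Expand along row 1:
  + (-6) · M_11   where M_11 = det([-2 -6 -3; -4 3 3; -5 -6 2]) = -123
  − (-5) · M_12   where M_12 = det([-7 -6 -3; -7 3 3; 4 -6 2]) = -414
  + (-5) · M_13   where M_13 = det([-7 -2 -3; -7 -4 3; 4 -5 2]) = -254
  − (-1) · M_14   where M_14 = det([-7 -2 -6; -7 -4 3; 4 -5 -6]) = -519
det = (+1)·(-6)·(-123) + (-1)·(-5)·(-414) + (+1)·(-5)·(-254) + (-1)·(-1)·(-519) = -581

|A| = -581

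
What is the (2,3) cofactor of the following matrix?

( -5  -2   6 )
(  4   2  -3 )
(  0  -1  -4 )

The cofactor is -5.

Delete row 2 and column 3; the remaining 2×2 submatrix is [-5 -2; 0 -1].
Its determinant is (-5)·(-1) − (-2)·0 = 5.
The cofactor carries sign (−1)^(2+3) = −1, so C_{2,3} = −(5) = -5.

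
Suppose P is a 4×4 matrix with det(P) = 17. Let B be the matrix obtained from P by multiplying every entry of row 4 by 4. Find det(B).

|B| = 68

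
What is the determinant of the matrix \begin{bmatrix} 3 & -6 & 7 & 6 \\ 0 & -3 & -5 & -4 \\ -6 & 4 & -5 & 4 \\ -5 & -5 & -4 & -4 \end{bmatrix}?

Expand along row 2 (it has 1 zero):
  + (-3) · M_22   where M_22 = det([3 7 6; -6 -5 4; -5 -4 -4]) = -206
  − (-5) · M_23   where M_23 = det([3 -6 6; -6 4 4; -5 -5 -4]) = 576
  + (-4) · M_24   where M_24 = det([3 -6 7; -6 4 -5; -5 -5 -4]) = 221
det = (+1)·(-3)·(-206) + (-1)·(-5)·(576) + (+1)·(-4)·(221) = 2614

2614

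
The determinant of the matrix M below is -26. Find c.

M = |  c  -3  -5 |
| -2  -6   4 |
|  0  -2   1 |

Expanding along the row containing c, det(M) is linear in c: det(M) = (2)·c + (-26).
Set (2)·c + (-26) = -26  ⇒  (2)·c = 0  ⇒  c = 0.

c = 0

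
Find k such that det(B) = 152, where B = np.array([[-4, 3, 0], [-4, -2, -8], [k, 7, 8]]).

-9

Expanding along the row containing k, det(B) is linear in k: det(B) = (-24)·k + (-64).
Set (-24)·k + (-64) = 152  ⇒  (-24)·k = 216  ⇒  k = -9.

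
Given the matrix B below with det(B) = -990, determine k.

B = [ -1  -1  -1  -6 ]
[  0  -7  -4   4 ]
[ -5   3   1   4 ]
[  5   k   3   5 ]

k = -3

Expanding along the column containing k, det(B) is linear in k: det(B) = (160)·k + (-510).
Set (160)·k + (-510) = -990  ⇒  (160)·k = -480  ⇒  k = -3.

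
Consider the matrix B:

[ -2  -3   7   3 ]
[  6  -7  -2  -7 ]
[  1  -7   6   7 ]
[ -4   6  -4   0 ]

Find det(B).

Expand along row 4 (it has 1 zero):
  − (-4) · M_41   where M_41 = det([-3 7 3; -7 -2 -7; -7 6 7]) = 434
  + (6) · M_42   where M_42 = det([-2 7 3; 6 -2 -7; 1 6 7]) = -285
  − (-4) · M_43   where M_43 = det([-2 -3 3; 6 -7 -7; 1 -7 7]) = 238
det = (-1)·(-4)·(434) + (+1)·(6)·(-285) + (-1)·(-4)·(238) = 978

|B| = 978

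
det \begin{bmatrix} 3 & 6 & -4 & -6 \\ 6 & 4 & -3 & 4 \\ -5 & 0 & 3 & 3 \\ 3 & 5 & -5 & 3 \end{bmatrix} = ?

Expand along row 3 (it has 1 zero):
  + (-5) · M_31   where M_31 = det([6 -4 -6; 4 -3 4; 5 -5 3]) = 64
  + (3) · M_33   where M_33 = det([3 6 -6; 6 4 4; 3 5 3]) = -168
  − (3) · M_34   where M_34 = det([3 6 -4; 6 4 -3; 3 5 -5]) = 39
det = (+1)·(-5)·(64) + (+1)·(3)·(-168) + (-1)·(3)·(39) = -941

-941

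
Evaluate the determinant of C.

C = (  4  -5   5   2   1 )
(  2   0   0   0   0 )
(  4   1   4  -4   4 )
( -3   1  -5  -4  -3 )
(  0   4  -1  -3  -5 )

Expand along row 2 (it has 4 zeros):
  − (2) · M_21   where M_21 = det([-5 5 2 1; 1 4 -4 4; 1 -5 -4 -3; 4 -1 -3 -5]) = -1078
det = (-1)·(2)·(-1078) = 2156

2156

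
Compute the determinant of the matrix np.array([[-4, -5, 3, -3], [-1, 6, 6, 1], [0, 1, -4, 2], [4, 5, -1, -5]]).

The determinant is -994.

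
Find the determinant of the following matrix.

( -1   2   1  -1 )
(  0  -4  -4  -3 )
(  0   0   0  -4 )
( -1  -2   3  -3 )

Expand along row 3 (it has 3 zeros):
  − (-4) · M_34   where M_34 = det([-1 2 1; 0 -4 -4; -1 -2 3]) = 24
det = (-1)·(-4)·(24) = 96

96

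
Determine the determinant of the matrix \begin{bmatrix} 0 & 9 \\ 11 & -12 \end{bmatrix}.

det = 0·(-12) − 9·11 = 0 − 99 = -99

-99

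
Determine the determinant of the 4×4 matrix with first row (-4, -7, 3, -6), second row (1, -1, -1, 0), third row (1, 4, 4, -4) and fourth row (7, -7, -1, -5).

The determinant is 194.

Expand along row 2 (it has 1 zero):
  − (1) · M_21   where M_21 = det([-7 3 -6; 4 4 -4; -7 -1 -5]) = 168
  + (-1) · M_22   where M_22 = det([-4 3 -6; 1 4 -4; 7 -1 -5]) = 201
  − (-1) · M_23   where M_23 = det([-4 -7 -6; 1 4 -4; 7 -7 -5]) = 563
det = (-1)·(1)·(168) + (+1)·(-1)·(201) + (-1)·(-1)·(563) = 194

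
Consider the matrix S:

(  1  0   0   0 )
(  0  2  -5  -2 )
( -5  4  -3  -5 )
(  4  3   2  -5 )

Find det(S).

Expand along row 1 (it has 3 zeros):
  + (1) · M_11   where M_11 = det([2 -5 -2; 4 -3 -5; 3 2 -5]) = -9
det = (+1)·(1)·(-9) = -9

-9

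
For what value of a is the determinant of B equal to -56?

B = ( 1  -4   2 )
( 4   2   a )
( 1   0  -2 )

Expanding along the column containing a, det(B) is linear in a: det(B) = (-4)·a + (-40).
Set (-4)·a + (-40) = -56  ⇒  (-4)·a = -16  ⇒  a = 4.

a = 4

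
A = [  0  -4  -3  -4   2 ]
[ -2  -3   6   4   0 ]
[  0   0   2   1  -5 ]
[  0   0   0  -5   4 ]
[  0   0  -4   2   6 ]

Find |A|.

det(A) = -64

A is block upper-triangular with a 2×2 block and a 3×3 block on the diagonal, so its determinant equals the product of the determinants of the diagonal blocks.
det of the 2×2 block = -8
det of the 3×3 block = 8
det = (-8)·(8) = -64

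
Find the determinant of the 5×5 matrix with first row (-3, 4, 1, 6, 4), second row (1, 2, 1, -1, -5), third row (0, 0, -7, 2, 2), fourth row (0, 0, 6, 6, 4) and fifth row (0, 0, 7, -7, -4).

The matrix is block upper-triangular with a 2×2 block and a 3×3 block on the diagonal, so its determinant equals the product of the determinants of the diagonal blocks.
det of the 2×2 block = -10
det of the 3×3 block = -92
det = (-10)·(-92) = 920

920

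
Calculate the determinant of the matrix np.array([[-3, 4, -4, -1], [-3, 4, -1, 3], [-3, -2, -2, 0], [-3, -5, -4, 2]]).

Expand along row 3 (it has 1 zero):
  + (-3) · M_31   where M_31 = det([4 -4 -1; 4 -1 3; -5 -4 2]) = 153
  − (-2) · M_32   where M_32 = det([-3 -4 -1; -3 -1 3; -3 -4 2]) = -27
  + (-2) · M_33   where M_33 = det([-3 4 -1; -3 4 3; -3 -5 2]) = -108
det = (+1)·(-3)·(153) + (-1)·(-2)·(-27) + (+1)·(-2)·(-108) = -297

-297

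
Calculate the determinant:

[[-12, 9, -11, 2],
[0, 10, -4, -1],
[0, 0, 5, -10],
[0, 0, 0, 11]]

-6600

The matrix is upper triangular, so the determinant is the product of the diagonal entries:
det = (-12) · (10) · (5) · (11) = -6600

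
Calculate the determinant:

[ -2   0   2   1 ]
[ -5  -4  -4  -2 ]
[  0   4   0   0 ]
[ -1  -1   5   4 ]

Expand along row 3 (it has 3 zeros):
  − (4) · M_32   where M_32 = det([-2 2 1; -5 -4 -2; -1 5 4]) = 27
det = (-1)·(4)·(27) = -108

-108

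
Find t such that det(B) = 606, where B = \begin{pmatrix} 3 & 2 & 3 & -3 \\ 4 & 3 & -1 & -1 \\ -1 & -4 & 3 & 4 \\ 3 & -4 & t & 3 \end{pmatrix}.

Expanding along the row containing t, det(B) is linear in t: det(B) = (-33)·t + (309).
Set (-33)·t + (309) = 606  ⇒  (-33)·t = 297  ⇒  t = -9.

t = -9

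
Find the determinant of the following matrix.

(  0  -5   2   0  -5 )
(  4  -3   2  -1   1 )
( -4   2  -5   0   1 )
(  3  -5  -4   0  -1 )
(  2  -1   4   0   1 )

-372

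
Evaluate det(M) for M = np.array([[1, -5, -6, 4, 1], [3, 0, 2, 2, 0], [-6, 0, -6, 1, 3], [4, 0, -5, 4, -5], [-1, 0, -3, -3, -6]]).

Expand along column 2 (it has 4 zeros):
  − (-5) · M_12   where M_12 = det([3 2 2 0; -6 -6 1 3; 4 -5 4 -5; -1 -3 -3 -6]) = -208
det = (-1)·(-5)·(-208) = -1040

|M| = -1040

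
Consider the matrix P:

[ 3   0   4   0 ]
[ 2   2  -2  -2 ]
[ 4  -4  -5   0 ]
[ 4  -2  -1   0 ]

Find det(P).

Expand along column 4 (it has 3 zeros):
  + (-2) · M_24   where M_24 = det([3 0 4; 4 -4 -5; 4 -2 -1]) = 14
det = (+1)·(-2)·(14) = -28

det(P) = -28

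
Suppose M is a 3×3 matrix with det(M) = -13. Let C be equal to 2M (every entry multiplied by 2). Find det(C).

For a 3×3 matrix, det(2M) = 2^3·det(M) = 8·det(M).
det(C) = (8)·(-13) = -104

-104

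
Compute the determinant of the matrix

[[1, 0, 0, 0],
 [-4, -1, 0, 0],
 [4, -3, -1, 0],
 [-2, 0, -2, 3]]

The matrix is lower triangular, so the determinant is the product of the diagonal entries:
det = (1) · (-1) · (-1) · (3) = 3

3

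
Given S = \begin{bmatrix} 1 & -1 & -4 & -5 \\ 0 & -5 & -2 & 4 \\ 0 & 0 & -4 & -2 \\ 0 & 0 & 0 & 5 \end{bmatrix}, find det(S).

The determinant is 100.

S is upper triangular, so det(S) is the product of the diagonal entries:
det = (1) · (-5) · (-4) · (5) = 100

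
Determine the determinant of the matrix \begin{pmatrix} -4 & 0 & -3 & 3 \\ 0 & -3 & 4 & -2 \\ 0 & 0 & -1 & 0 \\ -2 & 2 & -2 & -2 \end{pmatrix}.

Expand along row 3 (it has 3 zeros):
  + (-1) · M_33   where M_33 = det([-4 0 3; 0 -3 -2; -2 2 -2]) = -58
det = (+1)·(-1)·(-58) = 58

58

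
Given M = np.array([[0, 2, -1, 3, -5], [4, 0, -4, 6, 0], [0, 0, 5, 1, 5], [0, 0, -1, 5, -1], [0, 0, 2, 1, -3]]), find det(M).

1040

M is block upper-triangular with a 2×2 block and a 3×3 block on the diagonal, so its determinant equals the product of the determinants of the diagonal blocks.
det of the 2×2 block = -8
det of the 3×3 block = -130
det = (-8)·(-130) = 1040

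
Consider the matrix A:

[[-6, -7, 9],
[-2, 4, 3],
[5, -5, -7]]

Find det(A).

Expand along row 1:
  + (-6) · |4 3; -5 -7| = (-6)·(-28 − (-15)) = 78
  − (-7) · |-2 3; 5 -7| = −(-7)·(14 − 15) = -7
  + 9 · |-2 4; 5 -5| = 9·(10 − 20) = -90
Sum: (78) + (-7) + (-90) = -19

|A| = -19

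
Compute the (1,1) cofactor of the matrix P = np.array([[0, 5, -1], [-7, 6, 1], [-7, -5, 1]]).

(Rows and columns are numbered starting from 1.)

11

Delete row 1 and column 1; the remaining 2×2 submatrix is [6 1; -5 1].
Its determinant is 6·1 − 1·(-5) = 11.
The cofactor carries sign (−1)^(1+1) = +1, so C_{1,1} = +(11) = 11.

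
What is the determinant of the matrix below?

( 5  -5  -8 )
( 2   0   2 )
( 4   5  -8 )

The determinant is -250.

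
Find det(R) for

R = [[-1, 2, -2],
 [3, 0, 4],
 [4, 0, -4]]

56

Expand along column 2:
  − 2 · |3 4; 4 -4| = −2·(-12 − 16) = 56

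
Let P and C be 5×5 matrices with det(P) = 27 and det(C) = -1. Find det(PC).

det(PC) = -27

det(PC) = det(P)·det(C) = (27)·(-1) = -27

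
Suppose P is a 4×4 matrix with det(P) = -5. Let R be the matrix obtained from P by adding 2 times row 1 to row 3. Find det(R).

-5

Adding a multiple of one row to another leaves the determinant unchanged.
det(R) = (1)·(-5) = -5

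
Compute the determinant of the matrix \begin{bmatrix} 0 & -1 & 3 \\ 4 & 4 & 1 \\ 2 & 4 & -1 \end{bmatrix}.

18

Expand along column 1:
  − 4 · |-1 3; 4 -1| = −4·(1 − 12) = 44
  + 2 · |-1 3; 4 1| = 2·(-1 − 12) = -26
Sum: (44) + (-26) = 18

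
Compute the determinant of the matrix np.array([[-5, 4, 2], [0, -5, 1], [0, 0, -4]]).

The matrix is upper triangular, so the determinant is the product of the diagonal entries:
det = (-5) · (-5) · (-4) = -100

The determinant is -100.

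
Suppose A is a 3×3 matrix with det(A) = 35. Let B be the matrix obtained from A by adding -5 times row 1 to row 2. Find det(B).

The determinant is 35.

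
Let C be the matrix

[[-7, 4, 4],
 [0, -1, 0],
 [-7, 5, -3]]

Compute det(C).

Expand along row 2:
  + (-1) · |-7 4; -7 -3| = (-1)·(21 − (-28)) = -49

The determinant is -49.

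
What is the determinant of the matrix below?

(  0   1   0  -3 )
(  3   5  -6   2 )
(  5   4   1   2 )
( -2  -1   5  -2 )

Expand along row 1 (it has 2 zeros):
  − (1) · M_12   where M_12 = det([3 -6 2; 5 1 2; -2 5 -2]) = -18
  − (-3) · M_14   where M_14 = det([3 5 -6; 5 4 1; -2 -1 5]) = -90
det = (-1)·(1)·(-18) + (-1)·(-3)·(-90) = -252

The determinant is -252.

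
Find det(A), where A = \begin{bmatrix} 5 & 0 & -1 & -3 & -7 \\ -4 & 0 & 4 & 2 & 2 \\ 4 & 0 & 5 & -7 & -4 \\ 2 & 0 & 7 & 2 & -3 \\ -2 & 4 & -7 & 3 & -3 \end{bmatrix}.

Expand along column 2 (it has 4 zeros):
  − (4) · M_52   where M_52 = det([5 -1 -3 -7; -4 4 2 2; 4 5 -7 -4; 2 7 2 -3]) = -1040
det = (-1)·(4)·(-1040) = 4160

|A| = 4160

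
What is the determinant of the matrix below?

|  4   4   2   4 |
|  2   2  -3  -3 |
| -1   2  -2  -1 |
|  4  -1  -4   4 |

Expand along row 1:
  + (4) · M_11   where M_11 = det([2 -3 -3; 2 -2 -1; -1 -4 4]) = 27
  − (4) · M_12   where M_12 = det([2 -3 -3; -1 -2 -1; 4 -4 4]) = -60
  + (2) · M_13   where M_13 = det([2 2 -3; -1 2 -1; 4 -1 4]) = 35
  − (4) · M_14   where M_14 = det([2 2 -3; -1 2 -2; 4 -1 -4]) = -23
det = (+1)·(4)·(27) + (-1)·(4)·(-60) + (+1)·(2)·(35) + (-1)·(4)·(-23) = 510

510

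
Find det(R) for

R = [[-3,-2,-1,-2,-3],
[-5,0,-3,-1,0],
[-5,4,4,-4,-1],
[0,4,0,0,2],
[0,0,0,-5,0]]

Expand along row 5 (it has 4 zeros):
  − (-5) · M_54   where M_54 = det([-3 -2 -1 -3; -5 0 -3 0; -5 4 4 -1; 0 4 0 2]) = 232
det = (-1)·(-5)·(232) = 1160

|R| = 1160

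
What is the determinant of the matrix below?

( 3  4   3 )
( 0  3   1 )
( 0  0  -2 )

The determinant is -18.

The matrix is upper triangular, so the determinant is the product of the diagonal entries:
det = (3) · (3) · (-2) = -18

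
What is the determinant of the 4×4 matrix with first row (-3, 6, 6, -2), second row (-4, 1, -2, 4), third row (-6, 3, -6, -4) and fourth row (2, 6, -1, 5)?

-3456

Expand along row 1:
  + (-3) · M_11   where M_11 = det([1 -2 4; 3 -6 -4; 6 -1 5]) = 176
  − (6) · M_12   where M_12 = det([-4 -2 4; -6 -6 -4; 2 -1 5]) = 164
  + (6) · M_13   where M_13 = det([-4 1 4; -6 3 -4; 2 6 5]) = -302
  − (-2) · M_14   where M_14 = det([-4 1 -2; -6 3 -6; 2 6 -1]) = -66
det = (+1)·(-3)·(176) + (-1)·(6)·(164) + (+1)·(6)·(-302) + (-1)·(-2)·(-66) = -3456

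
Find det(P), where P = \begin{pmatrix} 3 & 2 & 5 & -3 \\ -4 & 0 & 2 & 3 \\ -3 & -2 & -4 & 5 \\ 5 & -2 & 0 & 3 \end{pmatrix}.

-96

Expand along row 2 (it has 1 zero):
  − (-4) · M_21   where M_21 = det([2 5 -3; -2 -4 5; -2 0 3]) = -20
  − (2) · M_23   where M_23 = det([3 2 -3; -3 -2 5; 5 -2 3]) = 32
  + (3) · M_24   where M_24 = det([3 2 5; -3 -2 -4; 5 -2 0]) = 16
det = (-1)·(-4)·(-20) + (-1)·(2)·(32) + (+1)·(3)·(16) = -96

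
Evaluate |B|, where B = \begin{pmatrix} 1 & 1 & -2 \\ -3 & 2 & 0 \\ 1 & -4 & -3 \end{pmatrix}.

Expand along row 2:
  − (-3) · |1 -2; -4 -3| = −(-3)·(-3 − 8) = -33
  + 2 · |1 -2; 1 -3| = 2·(-3 − (-2)) = -2
Sum: (-33) + (-2) = -35

|B| = -35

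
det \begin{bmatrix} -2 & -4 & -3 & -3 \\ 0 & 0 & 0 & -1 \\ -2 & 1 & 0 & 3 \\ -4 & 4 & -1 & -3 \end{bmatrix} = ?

The determinant is -22.

Expand along row 2 (it has 3 zeros):
  + (-1) · M_24   where M_24 = det([-2 -4 -3; -2 1 0; -4 4 -1]) = 22
det = (+1)·(-1)·(22) = -22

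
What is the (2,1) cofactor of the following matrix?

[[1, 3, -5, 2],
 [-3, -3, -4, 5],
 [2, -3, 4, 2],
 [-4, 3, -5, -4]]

Delete row 2 and column 1; the remaining 3×3 submatrix is [3 -5 2; -3 4 2; 3 -5 -4].
Its determinant is 18.
The cofactor carries sign (−1)^(2+1) = −1, so C_{2,1} = −(18) = -18.

-18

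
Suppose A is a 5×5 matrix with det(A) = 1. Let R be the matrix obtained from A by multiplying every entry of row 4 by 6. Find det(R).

Scaling one row by 6 multiplies the determinant by 6.
det(R) = (6)·(1) = 6

|R| = 6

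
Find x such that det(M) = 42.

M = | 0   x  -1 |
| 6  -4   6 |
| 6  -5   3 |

x = 2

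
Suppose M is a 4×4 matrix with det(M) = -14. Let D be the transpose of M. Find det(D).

-14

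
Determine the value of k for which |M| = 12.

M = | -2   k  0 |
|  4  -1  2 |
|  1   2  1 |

Expanding along the row containing k, det(M) is linear in k: det(M) = (-2)·k + (10).
Set (-2)·k + (10) = 12  ⇒  (-2)·k = 2  ⇒  k = -1.

k = -1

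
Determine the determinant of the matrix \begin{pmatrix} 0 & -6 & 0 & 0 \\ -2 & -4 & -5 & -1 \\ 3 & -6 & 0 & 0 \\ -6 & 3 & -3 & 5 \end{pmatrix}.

Expand along row 1 (it has 3 zeros):
  − (-6) · M_12   where M_12 = det([-2 -5 -1; 3 0 0; -6 -3 5]) = 84
det = (-1)·(-6)·(84) = 504

The determinant is 504.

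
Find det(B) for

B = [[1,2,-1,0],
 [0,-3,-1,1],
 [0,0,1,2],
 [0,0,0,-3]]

B is upper triangular, so det(B) is the product of the diagonal entries:
det = (1) · (-3) · (1) · (-3) = 9

9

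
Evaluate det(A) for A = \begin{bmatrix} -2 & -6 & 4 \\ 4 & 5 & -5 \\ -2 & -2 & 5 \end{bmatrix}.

The determinant is 38.

Expand along column 1:
  + (-2) · |5 -5; -2 5| = (-2)·(25 − 10) = -30
  − 4 · |-6 4; -2 5| = −4·(-30 − (-8)) = 88
  + (-2) · |-6 4; 5 -5| = (-2)·(30 − 20) = -20
Sum: (-30) + (88) + (-20) = 38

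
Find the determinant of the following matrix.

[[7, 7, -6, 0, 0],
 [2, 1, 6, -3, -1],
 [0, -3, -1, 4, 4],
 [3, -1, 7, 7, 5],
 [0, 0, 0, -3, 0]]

1434

Expand along row 5 (it has 4 zeros):
  − (-3) · M_54   where M_54 = det([7 7 -6 0; 2 1 6 -1; 0 -3 -1 4; 3 -1 7 5]) = 478
det = (-1)·(-3)·(478) = 1434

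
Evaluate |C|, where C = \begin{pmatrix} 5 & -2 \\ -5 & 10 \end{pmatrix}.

The determinant is 40.

det(C) = 5·10 − (-2)·(-5) = 50 − 10 = 40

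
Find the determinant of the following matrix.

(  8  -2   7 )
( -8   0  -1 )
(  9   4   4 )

Expand along row 2:
  − (-8) · |-2 7; 4 4| = −(-8)·(-8 − 28) = -288
  − (-1) · |8 -2; 9 4| = −(-1)·(32 − (-18)) = 50
Sum: (-288) + (50) = -238

The determinant is -238.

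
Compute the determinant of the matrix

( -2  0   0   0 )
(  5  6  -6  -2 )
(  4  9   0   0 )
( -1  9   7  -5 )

Expand along row 1 (it has 3 zeros):
  + (-2) · M_11   where M_11 = det([6 -6 -2; 9 0 0; 9 7 -5]) = -396
det = (+1)·(-2)·(-396) = 792

792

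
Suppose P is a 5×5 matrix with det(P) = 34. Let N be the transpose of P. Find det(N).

det(Pᵀ) = det(P).
det(N) = (1)·(34) = 34

|N| = 34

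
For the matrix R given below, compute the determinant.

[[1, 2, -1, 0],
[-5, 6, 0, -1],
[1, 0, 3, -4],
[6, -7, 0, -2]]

|R| = -168

Expand along column 3 (it has 2 zeros):
  + (-1) · M_13   where M_13 = det([-5 6 -1; 1 0 -4; 6 -7 -2]) = 15
  + (3) · M_33   where M_33 = det([1 2 0; -5 6 -1; 6 -7 -2]) = -51
det = (+1)·(-1)·(15) + (+1)·(3)·(-51) = -168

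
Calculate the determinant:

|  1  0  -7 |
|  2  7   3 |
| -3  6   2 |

-235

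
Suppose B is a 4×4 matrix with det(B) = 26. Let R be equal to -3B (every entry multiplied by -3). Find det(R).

det(R) = 2106

For a 4×4 matrix, det(-3B) = (-3)^4·det(B) = 81·det(B).
det(R) = (81)·(26) = 2106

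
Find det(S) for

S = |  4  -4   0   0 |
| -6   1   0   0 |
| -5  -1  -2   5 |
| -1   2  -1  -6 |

det(S) = -340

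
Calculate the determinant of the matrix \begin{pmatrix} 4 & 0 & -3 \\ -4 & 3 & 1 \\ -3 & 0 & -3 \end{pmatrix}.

The determinant is -63.

Expand along column 2:
  + 3 · |4 -3; -3 -3| = 3·(-12 − 9) = -63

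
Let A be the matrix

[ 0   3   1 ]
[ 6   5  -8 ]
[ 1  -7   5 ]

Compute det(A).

The determinant is -161.

Expand along column 1:
  − 6 · |3 1; -7 5| = −6·(15 − (-7)) = -132
  + 1 · |3 1; 5 -8| = 1·(-24 − 5) = -29
Sum: (-132) + (-29) = -161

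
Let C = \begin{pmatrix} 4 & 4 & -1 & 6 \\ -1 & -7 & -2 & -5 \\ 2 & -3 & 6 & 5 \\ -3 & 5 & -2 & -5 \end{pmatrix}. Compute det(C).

Expand along row 1:
  + (4) · M_11   where M_11 = det([-7 -2 -5; -3 6 5; 5 -2 -5]) = 240
  − (4) · M_12   where M_12 = det([-1 -2 -5; 2 6 5; -3 -2 -5]) = -40
  + (-1) · M_13   where M_13 = det([-1 -7 -5; 2 -3 5; -3 5 -5]) = 40
  − (6) · M_14   where M_14 = det([-1 -7 -2; 2 -3 6; -3 5 -2]) = 120
det = (+1)·(4)·(240) + (-1)·(4)·(-40) + (+1)·(-1)·(40) + (-1)·(6)·(120) = 360

det(C) = 360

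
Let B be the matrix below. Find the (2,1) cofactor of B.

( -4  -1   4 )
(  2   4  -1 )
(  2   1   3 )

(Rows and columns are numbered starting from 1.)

7

Delete row 2 and column 1; the remaining 2×2 submatrix is [-1 4; 1 3].
Its determinant is (-1)·3 − 4·1 = -7.
The cofactor carries sign (−1)^(2+1) = −1, so C_{2,1} = −(-7) = 7.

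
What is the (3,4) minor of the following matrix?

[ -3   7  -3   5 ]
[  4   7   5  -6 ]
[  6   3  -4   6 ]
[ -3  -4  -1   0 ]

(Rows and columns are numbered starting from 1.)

Delete row 3 and column 4; the remaining 3×3 submatrix is [-3 7 -3; 4 7 5; -3 -4 -1].
Its determinant is -131.

-131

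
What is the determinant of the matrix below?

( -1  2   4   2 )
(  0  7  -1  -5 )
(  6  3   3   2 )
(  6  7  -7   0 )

The determinant is -1806.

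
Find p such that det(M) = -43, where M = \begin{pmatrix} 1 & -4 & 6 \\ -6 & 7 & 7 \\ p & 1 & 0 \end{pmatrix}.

Expanding along the column containing p, det(M) is linear in p: det(M) = (-70)·p + (-43).
Set (-70)·p + (-43) = -43  ⇒  (-70)·p = 0  ⇒  p = 0.

p = 0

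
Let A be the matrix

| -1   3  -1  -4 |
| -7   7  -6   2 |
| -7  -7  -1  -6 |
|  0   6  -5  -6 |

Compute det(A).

Expand along row 4 (it has 1 zero):
  + (6) · M_42   where M_42 = det([-1 -1 -4; -7 -6 2; -7 -1 -6]) = 158
  − (-5) · M_43   where M_43 = det([-1 3 -4; -7 7 2; -7 -7 -6]) = -532
  + (-6) · M_44   where M_44 = det([-1 3 -1; -7 7 -6; -7 -7 -1]) = 56
det = (+1)·(6)·(158) + (-1)·(-5)·(-532) + (+1)·(-6)·(56) = -2048

-2048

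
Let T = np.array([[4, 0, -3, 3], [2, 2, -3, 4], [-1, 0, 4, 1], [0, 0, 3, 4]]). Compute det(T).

Expand along column 2 (it has 3 zeros):
  + (2) · M_22   where M_22 = det([4 -3 3; -1 4 1; 0 3 4]) = 31
det = (+1)·(2)·(31) = 62

The determinant is 62.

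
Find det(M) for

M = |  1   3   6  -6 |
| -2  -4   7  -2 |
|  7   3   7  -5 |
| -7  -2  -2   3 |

Expand along row 1:
  + (1) · M_11   where M_11 = det([-4 7 -2; 3 7 -5; -2 -2 3]) = -53
  − (3) · M_12   where M_12 = det([-2 7 -2; 7 7 -5; -7 -2 3]) = 6
  + (6) · M_13   where M_13 = det([-2 -4 -2; 7 3 -5; -7 -2 3]) = -68
  − (-6) · M_14   where M_14 = det([-2 -4 7; 7 3 7; -7 -2 -2]) = 173
det = (+1)·(1)·(-53) + (-1)·(3)·(6) + (+1)·(6)·(-68) + (-1)·(-6)·(173) = 559

559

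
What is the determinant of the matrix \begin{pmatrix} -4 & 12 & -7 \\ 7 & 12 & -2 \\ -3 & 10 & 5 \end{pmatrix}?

The determinant is -1410.

Expand along column 1:
  + (-4) · |12 -2; 10 5| = (-4)·(60 − (-20)) = -320
  − 7 · |12 -7; 10 5| = −7·(60 − (-70)) = -910
  + (-3) · |12 -7; 12 -2| = (-3)·(-24 − (-84)) = -180
Sum: (-320) + (-910) + (-180) = -1410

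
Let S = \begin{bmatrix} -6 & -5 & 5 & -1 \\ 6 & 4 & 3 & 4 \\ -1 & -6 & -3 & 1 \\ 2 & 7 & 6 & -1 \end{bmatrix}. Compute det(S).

Expand along row 1:
  + (-6) · M_11   where M_11 = det([4 3 4; -6 -3 1; 7 6 -1]) = -69
  − (-5) · M_12   where M_12 = det([6 3 4; -1 -3 1; 2 6 -1]) = -15
  + (5) · M_13   where M_13 = det([6 4 4; -1 -6 1; 2 7 -1]) = 18
  − (-1) · M_14   where M_14 = det([6 4 3; -1 -6 -3; 2 7 6]) = -75
det = (+1)·(-6)·(-69) + (-1)·(-5)·(-15) + (+1)·(5)·(18) + (-1)·(-1)·(-75) = 354

354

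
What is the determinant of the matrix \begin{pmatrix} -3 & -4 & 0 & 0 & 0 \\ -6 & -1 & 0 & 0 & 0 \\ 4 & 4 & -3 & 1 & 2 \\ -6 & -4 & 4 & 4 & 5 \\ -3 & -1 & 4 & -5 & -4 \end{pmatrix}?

The matrix is block lower-triangular with a 2×2 block and a 3×3 block on the diagonal, so its determinant equals the product of the determinants of the diagonal blocks.
det of the 2×2 block = -21
det of the 3×3 block = -63
det = (-21)·(-63) = 1323

The determinant is 1323.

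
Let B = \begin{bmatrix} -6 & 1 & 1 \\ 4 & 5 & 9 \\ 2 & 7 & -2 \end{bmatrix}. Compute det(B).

det(B) = 482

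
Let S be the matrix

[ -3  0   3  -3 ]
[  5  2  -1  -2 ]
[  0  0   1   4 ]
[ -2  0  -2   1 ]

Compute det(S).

Expand along column 2 (it has 3 zeros):
  + (2) · M_22   where M_22 = det([-3 3 -3; 0 1 4; -2 -2 1]) = -57
det = (+1)·(2)·(-57) = -114

|S| = -114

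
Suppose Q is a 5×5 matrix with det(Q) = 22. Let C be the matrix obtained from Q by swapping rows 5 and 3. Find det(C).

det(C) = -22

Swapping two rows multiplies the determinant by −1.
det(C) = (-1)·(22) = -22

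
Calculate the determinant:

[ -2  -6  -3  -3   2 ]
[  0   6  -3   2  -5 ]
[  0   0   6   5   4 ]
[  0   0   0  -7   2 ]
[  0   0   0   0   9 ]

The determinant is 4536.

The matrix is upper triangular, so the determinant is the product of the diagonal entries:
det = (-2) · (6) · (6) · (-7) · (9) = 4536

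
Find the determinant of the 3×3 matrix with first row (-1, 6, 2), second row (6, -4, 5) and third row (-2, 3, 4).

-153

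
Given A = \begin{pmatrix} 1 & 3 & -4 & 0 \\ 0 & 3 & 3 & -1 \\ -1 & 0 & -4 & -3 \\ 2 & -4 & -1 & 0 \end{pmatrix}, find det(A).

The determinant is 212.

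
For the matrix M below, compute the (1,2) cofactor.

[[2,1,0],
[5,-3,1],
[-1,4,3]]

The cofactor is -16.

Delete row 1 and column 2; the remaining 2×2 submatrix is [5 1; -1 3].
Its determinant is 5·3 − 1·(-1) = 16.
The cofactor carries sign (−1)^(1+2) = −1, so C_{1,2} = −(16) = -16.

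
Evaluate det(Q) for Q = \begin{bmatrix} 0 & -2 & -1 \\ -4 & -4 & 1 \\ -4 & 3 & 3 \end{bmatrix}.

12

Expand along column 1:
  − (-4) · |-2 -1; 3 3| = −(-4)·(-6 − (-3)) = -12
  + (-4) · |-2 -1; -4 1| = (-4)·(-2 − 4) = 24
Sum: (-12) + (24) = 12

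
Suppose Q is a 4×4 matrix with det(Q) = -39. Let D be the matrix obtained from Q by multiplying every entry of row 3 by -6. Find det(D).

Scaling one row by -6 multiplies the determinant by -6.
det(D) = (-6)·(-39) = 234

|D| = 234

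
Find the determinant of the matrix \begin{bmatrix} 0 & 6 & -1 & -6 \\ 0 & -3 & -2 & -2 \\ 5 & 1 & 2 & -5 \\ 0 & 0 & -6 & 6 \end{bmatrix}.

-1350

Expand along column 1 (it has 3 zeros):
  + (5) · M_31   where M_31 = det([6 -1 -6; -3 -2 -2; 0 -6 6]) = -270
det = (+1)·(5)·(-270) = -1350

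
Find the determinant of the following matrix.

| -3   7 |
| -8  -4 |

68

det = (-3)·(-4) − 7·(-8) = 12 − (-56) = 68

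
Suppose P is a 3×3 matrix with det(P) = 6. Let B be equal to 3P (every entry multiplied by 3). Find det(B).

|B| = 162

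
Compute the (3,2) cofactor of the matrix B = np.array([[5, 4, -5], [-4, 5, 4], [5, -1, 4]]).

0

Delete row 3 and column 2; the remaining 2×2 submatrix is [5 -5; -4 4].
Its determinant is 5·4 − (-5)·(-4) = 0.
The cofactor carries sign (−1)^(3+2) = −1, so C_{3,2} = −(0) = 0.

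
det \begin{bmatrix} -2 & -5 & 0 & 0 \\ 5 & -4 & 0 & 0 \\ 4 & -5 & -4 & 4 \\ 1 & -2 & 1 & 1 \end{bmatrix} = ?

The matrix is block lower-triangular with a 2×2 block and a 2×2 block on the diagonal, so its determinant equals the product of the determinants of the diagonal blocks.
det of the 2×2 block = 33
det of the 2×2 block = -8
det = (33)·(-8) = -264

The determinant is -264.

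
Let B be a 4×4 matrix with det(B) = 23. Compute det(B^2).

det(B^2) = (det B)^2 = (23)^2 = 529

529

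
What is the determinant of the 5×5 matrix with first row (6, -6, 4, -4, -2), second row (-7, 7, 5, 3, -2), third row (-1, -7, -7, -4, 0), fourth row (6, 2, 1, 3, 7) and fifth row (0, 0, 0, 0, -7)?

-2352

Expand along row 5 (it has 4 zeros):
  + (-7) · M_55   where M_55 = det([6 -6 4 -4; -7 7 5 3; -1 -7 -7 -4; 6 2 1 3]) = 336
det = (+1)·(-7)·(336) = -2352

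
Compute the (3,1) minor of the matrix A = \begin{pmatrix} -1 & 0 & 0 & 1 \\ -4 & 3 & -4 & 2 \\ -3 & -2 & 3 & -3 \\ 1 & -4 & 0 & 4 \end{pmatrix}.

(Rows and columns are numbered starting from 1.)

-16

Delete row 3 and column 1; the remaining 3×3 submatrix is [0 0 1; 3 -4 2; -4 0 4].
Its determinant is -16.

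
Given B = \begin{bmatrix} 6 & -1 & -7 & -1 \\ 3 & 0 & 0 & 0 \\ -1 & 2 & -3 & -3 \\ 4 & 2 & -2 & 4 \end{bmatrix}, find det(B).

Expand along row 2 (it has 3 zeros):
  − (3) · M_21   where M_21 = det([-1 -7 -1; 2 -3 -3; 2 -2 4]) = 114
det = (-1)·(3)·(114) = -342

-342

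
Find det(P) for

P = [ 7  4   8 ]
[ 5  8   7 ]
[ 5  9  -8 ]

|P| = -549

Expand along row 1:
  + 7 · |8 7; 9 -8| = 7·(-64 − 63) = -889
  − 4 · |5 7; 5 -8| = −4·(-40 − 35) = 300
  + 8 · |5 8; 5 9| = 8·(45 − 40) = 40
Sum: (-889) + (300) + (40) = -549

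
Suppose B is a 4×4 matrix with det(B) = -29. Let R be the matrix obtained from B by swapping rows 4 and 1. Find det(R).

Swapping two rows multiplies the determinant by −1.
det(R) = (-1)·(-29) = 29

29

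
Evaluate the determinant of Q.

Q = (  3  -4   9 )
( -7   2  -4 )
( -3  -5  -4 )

Expand along column 1:
  + 3 · |2 -4; -5 -4| = 3·(-8 − 20) = -84
  − (-7) · |-4 9; -5 -4| = −(-7)·(16 − (-45)) = 427
  + (-3) · |-4 9; 2 -4| = (-3)·(16 − 18) = 6
Sum: (-84) + (427) + (6) = 349

349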